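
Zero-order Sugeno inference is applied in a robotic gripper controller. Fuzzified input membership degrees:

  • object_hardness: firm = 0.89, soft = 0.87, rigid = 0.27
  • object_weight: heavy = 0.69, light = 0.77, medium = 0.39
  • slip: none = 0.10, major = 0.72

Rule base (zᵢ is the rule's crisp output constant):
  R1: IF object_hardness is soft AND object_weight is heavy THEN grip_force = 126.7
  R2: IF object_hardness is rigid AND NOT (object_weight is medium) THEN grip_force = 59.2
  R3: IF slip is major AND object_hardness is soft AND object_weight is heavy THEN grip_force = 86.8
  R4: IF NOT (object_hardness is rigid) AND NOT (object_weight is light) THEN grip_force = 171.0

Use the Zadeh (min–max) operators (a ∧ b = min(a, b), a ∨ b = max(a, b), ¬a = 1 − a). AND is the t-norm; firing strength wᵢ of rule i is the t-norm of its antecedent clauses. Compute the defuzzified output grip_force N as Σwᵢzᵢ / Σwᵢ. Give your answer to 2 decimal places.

107.78

R1 (z=126.7): soft=0.87, heavy=0.69; AND[min(a, b)] → w = 0.69
R2 (z=59.2): rigid=0.27, ¬medium=1−0.39=0.61; AND[min(a, b)] → w = 0.27
R3 (z=86.8): major=0.72, soft=0.87, heavy=0.69; AND[min(a, b)] → w = 0.69
R4 (z=171.0): ¬rigid=1−0.27=0.73, ¬light=1−0.77=0.23; AND[min(a, b)] → w = 0.23
Weighted average = (0.69·126.7 + 0.27·59.2 + 0.69·86.8 + 0.23·171.0) / (0.69 + 0.27 + 0.69 + 0.23)
  = 202.6290 / 1.8800 = 107.78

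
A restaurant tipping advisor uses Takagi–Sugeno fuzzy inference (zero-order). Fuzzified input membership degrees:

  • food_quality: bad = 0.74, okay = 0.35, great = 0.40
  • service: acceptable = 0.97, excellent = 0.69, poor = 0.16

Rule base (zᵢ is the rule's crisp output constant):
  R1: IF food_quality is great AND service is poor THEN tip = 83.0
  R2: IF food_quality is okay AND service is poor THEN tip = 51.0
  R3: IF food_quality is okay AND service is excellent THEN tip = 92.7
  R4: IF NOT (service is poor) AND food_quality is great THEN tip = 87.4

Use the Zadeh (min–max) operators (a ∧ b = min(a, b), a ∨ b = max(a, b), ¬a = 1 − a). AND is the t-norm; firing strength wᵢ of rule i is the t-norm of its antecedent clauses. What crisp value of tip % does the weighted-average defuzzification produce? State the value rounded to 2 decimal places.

83.03

R1 (z=83.0): great=0.40, poor=0.16; AND[min(a, b)] → w = 0.16
R2 (z=51.0): okay=0.35, poor=0.16; AND[min(a, b)] → w = 0.16
R3 (z=92.7): okay=0.35, excellent=0.69; AND[min(a, b)] → w = 0.35
R4 (z=87.4): ¬poor=1−0.16=0.84, great=0.40; AND[min(a, b)] → w = 0.40
Weighted average = (0.16·83.0 + 0.16·51.0 + 0.35·92.7 + 0.40·87.4) / (0.16 + 0.16 + 0.35 + 0.40)
  = 88.8450 / 1.0700 = 83.03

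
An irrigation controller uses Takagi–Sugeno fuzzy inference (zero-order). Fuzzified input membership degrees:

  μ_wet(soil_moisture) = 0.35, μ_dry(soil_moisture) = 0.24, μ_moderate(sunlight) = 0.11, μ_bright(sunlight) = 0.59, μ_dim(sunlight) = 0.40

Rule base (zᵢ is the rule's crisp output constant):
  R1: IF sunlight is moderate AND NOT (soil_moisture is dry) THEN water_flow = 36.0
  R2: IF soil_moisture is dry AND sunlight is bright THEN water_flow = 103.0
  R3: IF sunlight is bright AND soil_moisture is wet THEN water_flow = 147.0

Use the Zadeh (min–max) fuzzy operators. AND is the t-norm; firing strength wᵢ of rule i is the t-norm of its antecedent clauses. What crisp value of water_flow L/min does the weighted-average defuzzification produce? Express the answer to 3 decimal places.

R1 (z=36.0): moderate=0.11, ¬dry=1−0.24=0.76; AND[min(a, b)] → w = 0.11
R2 (z=103.0): dry=0.24, bright=0.59; AND[min(a, b)] → w = 0.24
R3 (z=147.0): bright=0.59, wet=0.35; AND[min(a, b)] → w = 0.35
Weighted average = (0.11·36.0 + 0.24·103.0 + 0.35·147.0) / (0.11 + 0.24 + 0.35)
  = 80.1300 / 0.7000 = 114.471

114.471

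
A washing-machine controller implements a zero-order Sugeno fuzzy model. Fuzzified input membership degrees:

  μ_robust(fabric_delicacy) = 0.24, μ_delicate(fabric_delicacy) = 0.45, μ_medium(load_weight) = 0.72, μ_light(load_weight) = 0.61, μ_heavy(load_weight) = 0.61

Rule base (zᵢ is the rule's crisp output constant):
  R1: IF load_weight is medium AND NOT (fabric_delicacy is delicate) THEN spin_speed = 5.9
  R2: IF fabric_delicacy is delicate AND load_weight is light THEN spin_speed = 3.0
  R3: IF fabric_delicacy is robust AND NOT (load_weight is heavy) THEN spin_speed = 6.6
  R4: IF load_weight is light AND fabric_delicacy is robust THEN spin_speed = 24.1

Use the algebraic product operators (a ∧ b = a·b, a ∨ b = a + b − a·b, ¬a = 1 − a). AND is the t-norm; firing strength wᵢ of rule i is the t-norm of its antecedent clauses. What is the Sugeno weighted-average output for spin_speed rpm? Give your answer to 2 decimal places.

8.02

R1 (z=5.9): medium=0.72, ¬delicate=1−0.45=0.55; AND[a·b] → w = 0.3960
R2 (z=3.0): delicate=0.45, light=0.61; AND[a·b] → w = 0.2745
R3 (z=6.6): robust=0.24, ¬heavy=1−0.61=0.39; AND[a·b] → w = 0.0936
R4 (z=24.1): light=0.61, robust=0.24; AND[a·b] → w = 0.1464
Weighted average = (0.3960·5.9 + 0.2745·3.0 + 0.0936·6.6 + 0.1464·24.1) / (0.3960 + 0.2745 + 0.0936 + 0.1464)
  = 7.3059 / 0.9105 = 8.02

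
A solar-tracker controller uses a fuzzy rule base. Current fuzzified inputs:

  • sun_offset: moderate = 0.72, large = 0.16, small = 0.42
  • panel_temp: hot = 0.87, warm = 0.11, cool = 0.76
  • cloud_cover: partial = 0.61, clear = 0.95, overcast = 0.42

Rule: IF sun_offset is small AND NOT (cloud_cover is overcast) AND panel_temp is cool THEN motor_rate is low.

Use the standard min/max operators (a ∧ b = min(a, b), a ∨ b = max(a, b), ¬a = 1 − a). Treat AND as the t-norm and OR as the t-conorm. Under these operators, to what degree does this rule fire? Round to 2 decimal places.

firing strength: small=0.42, ¬overcast=1−0.42=0.58, cool=0.76; AND[min(a, b)] → w = 0.42

0.42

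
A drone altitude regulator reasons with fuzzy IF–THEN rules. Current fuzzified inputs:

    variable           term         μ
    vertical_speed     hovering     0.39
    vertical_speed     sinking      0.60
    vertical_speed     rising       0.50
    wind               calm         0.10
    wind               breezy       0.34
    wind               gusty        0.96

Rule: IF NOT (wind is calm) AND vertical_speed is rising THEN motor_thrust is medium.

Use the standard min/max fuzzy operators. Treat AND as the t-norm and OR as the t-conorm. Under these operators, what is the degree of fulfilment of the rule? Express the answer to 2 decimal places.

0.50

firing strength: ¬calm=1−0.10=0.90, rising=0.50; AND[min(a, b)] → w = 0.50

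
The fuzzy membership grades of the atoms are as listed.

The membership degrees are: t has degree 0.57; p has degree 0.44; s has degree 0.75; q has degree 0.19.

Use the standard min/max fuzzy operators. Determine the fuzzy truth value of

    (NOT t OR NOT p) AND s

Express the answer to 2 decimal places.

NOT t = 1 − 0.57 = 0.43
NOT p = 1 − 0.44 = 0.56
NOT t OR NOT p = max(a, b) on (0.43, 0.56) = 0.56
(NOT t OR NOT p) AND s = min(a, b) on (0.56, 0.75) = 0.56

0.56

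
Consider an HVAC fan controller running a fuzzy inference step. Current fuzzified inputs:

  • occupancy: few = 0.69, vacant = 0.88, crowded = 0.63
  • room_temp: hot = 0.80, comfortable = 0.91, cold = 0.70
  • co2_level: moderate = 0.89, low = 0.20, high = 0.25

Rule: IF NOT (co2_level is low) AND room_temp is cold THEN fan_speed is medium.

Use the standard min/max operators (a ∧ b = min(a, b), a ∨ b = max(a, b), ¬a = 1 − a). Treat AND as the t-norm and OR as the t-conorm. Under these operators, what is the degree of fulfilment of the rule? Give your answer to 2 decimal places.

firing strength: ¬low=1−0.20=0.80, cold=0.70; AND[min(a, b)] → w = 0.70

0.70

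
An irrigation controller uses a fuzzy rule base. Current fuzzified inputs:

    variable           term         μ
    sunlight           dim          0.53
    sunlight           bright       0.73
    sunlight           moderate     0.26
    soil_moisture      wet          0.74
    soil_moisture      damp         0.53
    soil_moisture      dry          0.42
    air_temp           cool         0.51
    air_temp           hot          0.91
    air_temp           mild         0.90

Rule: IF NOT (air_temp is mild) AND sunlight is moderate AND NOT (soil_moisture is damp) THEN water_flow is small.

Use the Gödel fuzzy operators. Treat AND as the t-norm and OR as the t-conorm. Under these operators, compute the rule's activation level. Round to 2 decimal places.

0.10

firing strength: ¬mild=1−0.90=0.10, moderate=0.26, ¬damp=1−0.53=0.47; AND[min(a, b)] → w = 0.10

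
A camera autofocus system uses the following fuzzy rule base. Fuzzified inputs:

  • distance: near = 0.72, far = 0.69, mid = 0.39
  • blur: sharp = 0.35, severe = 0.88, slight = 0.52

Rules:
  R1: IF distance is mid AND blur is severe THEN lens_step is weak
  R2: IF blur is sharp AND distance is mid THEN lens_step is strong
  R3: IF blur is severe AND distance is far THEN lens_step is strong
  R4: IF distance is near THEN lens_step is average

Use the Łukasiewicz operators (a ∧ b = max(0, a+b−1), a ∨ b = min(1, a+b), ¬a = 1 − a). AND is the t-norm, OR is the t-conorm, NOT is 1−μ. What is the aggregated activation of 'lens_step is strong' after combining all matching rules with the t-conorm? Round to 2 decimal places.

R1: mid=0.39, severe=0.88; AND[max(0, a+b−1)] → w = 0.27
R2: sharp=0.35, mid=0.39; AND[max(0, a+b−1)] → w = 0.00
R3: severe=0.88, far=0.69; AND[max(0, a+b−1)] → w = 0.57
R4: near=0.72 → w = 0.72
Rules with consequent 'strong': {R2, R3} → strengths 0.00, 0.57
Aggregate via t-conorm [min(1, a+b)]: 0.57

0.57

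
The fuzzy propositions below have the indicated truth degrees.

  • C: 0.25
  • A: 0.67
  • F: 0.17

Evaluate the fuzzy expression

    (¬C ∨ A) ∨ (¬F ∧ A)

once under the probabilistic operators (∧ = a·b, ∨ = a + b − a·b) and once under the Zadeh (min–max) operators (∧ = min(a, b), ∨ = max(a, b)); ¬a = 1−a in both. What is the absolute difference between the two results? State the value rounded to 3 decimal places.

0.213

Under probabilistic:
  ¬C = 1 − 0.2500 = 0.7500
  ¬C ∨ A = a + b − a·b on (0.7500, 0.6700) = 0.9175
  ¬F = 1 − 0.1700 = 0.8300
  ¬F ∧ A = a·b on (0.8300, 0.6700) = 0.5561
  (¬C ∨ A) ∨ (¬F ∧ A) = a + b − a·b on (0.9175, 0.5561) = 0.9634
  → value = 0.9634
Under Zadeh (min–max):
  ¬C = 1 − 0.25 = 0.75
  ¬C ∨ A = max(a, b) on (0.75, 0.67) = 0.75
  ¬F = 1 − 0.17 = 0.83
  ¬F ∧ A = min(a, b) on (0.83, 0.67) = 0.67
  (¬C ∨ A) ∨ (¬F ∧ A) = max(a, b) on (0.75, 0.67) = 0.75
  → value = 0.7500
|0.9634 − 0.7500| = 0.213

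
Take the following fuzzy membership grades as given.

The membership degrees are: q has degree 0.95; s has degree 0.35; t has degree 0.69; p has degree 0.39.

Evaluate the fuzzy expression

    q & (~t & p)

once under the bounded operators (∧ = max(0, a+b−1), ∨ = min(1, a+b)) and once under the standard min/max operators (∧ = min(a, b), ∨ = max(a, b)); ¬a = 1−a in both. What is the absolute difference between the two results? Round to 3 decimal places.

0.310

Under bounded:
  ~t = 1 − 0.69 = 0.31
  ~t & p = max(0, a+b−1) on (0.31, 0.39) = 0.00
  q & (~t & p) = max(0, a+b−1) on (0.95, 0.00) = 0.00
  → value = 0.0000
Under standard min/max:
  ~t = 1 − 0.69 = 0.31
  ~t & p = min(a, b) on (0.31, 0.39) = 0.31
  q & (~t & p) = min(a, b) on (0.95, 0.31) = 0.31
  → value = 0.3100
|0.0000 − 0.3100| = 0.310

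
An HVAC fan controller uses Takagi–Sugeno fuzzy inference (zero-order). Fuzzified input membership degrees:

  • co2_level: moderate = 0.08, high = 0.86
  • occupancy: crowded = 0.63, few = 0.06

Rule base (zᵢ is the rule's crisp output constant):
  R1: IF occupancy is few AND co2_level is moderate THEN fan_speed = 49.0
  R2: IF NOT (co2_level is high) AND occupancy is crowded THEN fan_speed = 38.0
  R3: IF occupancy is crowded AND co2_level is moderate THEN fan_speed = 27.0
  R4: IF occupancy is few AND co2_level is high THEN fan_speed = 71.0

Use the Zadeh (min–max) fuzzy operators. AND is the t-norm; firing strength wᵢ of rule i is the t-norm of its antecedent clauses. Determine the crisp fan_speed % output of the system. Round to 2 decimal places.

R1 (z=49.0): few=0.06, moderate=0.08; AND[min(a, b)] → w = 0.06
R2 (z=38.0): ¬high=1−0.86=0.14, crowded=0.63; AND[min(a, b)] → w = 0.14
R3 (z=27.0): crowded=0.63, moderate=0.08; AND[min(a, b)] → w = 0.08
R4 (z=71.0): few=0.06, high=0.86; AND[min(a, b)] → w = 0.06
Weighted average = (0.06·49.0 + 0.14·38.0 + 0.08·27.0 + 0.06·71.0) / (0.06 + 0.14 + 0.08 + 0.06)
  = 14.6800 / 0.3400 = 43.18

43.18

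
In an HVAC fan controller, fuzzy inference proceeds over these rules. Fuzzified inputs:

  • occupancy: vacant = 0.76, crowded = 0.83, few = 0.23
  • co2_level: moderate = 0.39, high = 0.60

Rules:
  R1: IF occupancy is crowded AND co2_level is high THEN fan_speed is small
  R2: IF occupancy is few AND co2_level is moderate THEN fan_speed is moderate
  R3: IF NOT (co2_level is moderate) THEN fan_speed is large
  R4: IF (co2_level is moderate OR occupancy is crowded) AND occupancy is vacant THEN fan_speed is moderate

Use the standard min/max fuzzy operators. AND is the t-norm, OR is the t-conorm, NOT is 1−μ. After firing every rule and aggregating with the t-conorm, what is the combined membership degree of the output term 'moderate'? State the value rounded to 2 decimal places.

R1: crowded=0.83, high=0.60; AND[min(a, b)] → w = 0.60
R2: few=0.23, moderate=0.39; AND[min(a, b)] → w = 0.23
R3: ¬moderate=1−0.39=0.61 → w = 0.61
R4: (moderate=0.39 OR crowded=0.83) = 0.83; AND[min(a, b)] with vacant=0.76 → w = 0.76
Rules with consequent 'moderate': {R2, R4} → strengths 0.23, 0.76
Aggregate via t-conorm [max(a, b)]: 0.76

0.76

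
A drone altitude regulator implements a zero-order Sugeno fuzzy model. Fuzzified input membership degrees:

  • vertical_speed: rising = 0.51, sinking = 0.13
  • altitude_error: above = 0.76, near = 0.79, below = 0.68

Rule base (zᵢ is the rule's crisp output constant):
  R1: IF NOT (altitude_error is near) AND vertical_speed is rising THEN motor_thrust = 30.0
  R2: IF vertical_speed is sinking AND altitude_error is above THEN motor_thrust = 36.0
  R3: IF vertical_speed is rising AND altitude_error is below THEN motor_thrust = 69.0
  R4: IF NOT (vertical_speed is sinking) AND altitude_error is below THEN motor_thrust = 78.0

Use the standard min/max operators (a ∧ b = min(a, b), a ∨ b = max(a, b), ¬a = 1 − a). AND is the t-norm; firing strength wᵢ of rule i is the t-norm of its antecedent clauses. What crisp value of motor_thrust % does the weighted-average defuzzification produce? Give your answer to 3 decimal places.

R1 (z=30.0): ¬near=1−0.79=0.21, rising=0.51; AND[min(a, b)] → w = 0.21
R2 (z=36.0): sinking=0.13, above=0.76; AND[min(a, b)] → w = 0.13
R3 (z=69.0): rising=0.51, below=0.68; AND[min(a, b)] → w = 0.51
R4 (z=78.0): ¬sinking=1−0.13=0.87, below=0.68; AND[min(a, b)] → w = 0.68
Weighted average = (0.21·30.0 + 0.13·36.0 + 0.51·69.0 + 0.68·78.0) / (0.21 + 0.13 + 0.51 + 0.68)
  = 99.2100 / 1.5300 = 64.843

64.843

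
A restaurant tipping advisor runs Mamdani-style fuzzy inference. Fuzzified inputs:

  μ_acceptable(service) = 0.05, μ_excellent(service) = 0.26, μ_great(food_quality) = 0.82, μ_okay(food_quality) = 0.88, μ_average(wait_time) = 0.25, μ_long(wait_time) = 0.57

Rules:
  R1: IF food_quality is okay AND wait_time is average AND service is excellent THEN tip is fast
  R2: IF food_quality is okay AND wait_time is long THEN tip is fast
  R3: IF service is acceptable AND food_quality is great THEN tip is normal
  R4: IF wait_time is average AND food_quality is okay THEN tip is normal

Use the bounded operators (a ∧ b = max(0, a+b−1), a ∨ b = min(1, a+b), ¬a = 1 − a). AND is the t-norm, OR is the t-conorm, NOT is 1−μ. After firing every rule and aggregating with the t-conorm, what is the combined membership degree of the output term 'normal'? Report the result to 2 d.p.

R1: okay=0.88, average=0.25, excellent=0.26; AND[max(0, a+b−1)] → w = 0.00
R2: okay=0.88, long=0.57; AND[max(0, a+b−1)] → w = 0.45
R3: acceptable=0.05, great=0.82; AND[max(0, a+b−1)] → w = 0.00
R4: average=0.25, okay=0.88; AND[max(0, a+b−1)] → w = 0.13
Rules with consequent 'normal': {R3, R4} → strengths 0.00, 0.13
Aggregate via t-conorm [min(1, a+b)]: 0.13

0.13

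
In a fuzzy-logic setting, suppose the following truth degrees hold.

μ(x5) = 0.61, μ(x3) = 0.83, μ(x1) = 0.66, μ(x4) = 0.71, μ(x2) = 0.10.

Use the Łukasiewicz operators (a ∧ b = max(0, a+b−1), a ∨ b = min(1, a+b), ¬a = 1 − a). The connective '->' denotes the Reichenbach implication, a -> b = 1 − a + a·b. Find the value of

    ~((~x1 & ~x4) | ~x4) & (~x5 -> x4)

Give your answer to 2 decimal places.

0.60

~x1 = 1 − 0.66 = 0.34
~x4 = 1 − 0.71 = 0.29
~x1 & ~x4 = max(0, a+b−1) on (0.34, 0.29) = 0.00
~x4 = 1 − 0.71 = 0.29
(~x1 & ~x4) | ~x4 = min(1, a+b) on (0.00, 0.29) = 0.29
~((~x1 & ~x4) | ~x4) = 1 − 0.29 = 0.71
~x5 = 1 − 0.61 = 0.39
~x5 -> x4  [Reichenbach: 1 − a + a·b] with a=0.39, b=0.71 → 0.89
~((~x1 & ~x4) | ~x4) & (~x5 -> x4) = max(0, a+b−1) on (0.71, 0.89) = 0.60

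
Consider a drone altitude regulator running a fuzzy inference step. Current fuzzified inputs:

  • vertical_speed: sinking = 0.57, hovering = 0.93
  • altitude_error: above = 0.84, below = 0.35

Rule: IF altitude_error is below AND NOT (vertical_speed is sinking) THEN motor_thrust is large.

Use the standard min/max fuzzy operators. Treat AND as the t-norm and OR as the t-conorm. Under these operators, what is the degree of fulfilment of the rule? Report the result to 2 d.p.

0.35

firing strength: below=0.35, ¬sinking=1−0.57=0.43; AND[min(a, b)] → w = 0.35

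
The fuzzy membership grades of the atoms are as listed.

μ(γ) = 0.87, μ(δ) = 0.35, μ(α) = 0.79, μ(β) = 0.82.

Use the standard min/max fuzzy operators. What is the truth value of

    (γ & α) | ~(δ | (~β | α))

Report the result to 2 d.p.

0.79

γ & α = min(a, b) on (0.87, 0.79) = 0.79
~β = 1 − 0.82 = 0.18
~β | α = max(a, b) on (0.18, 0.79) = 0.79
δ | (~β | α) = max(a, b) on (0.35, 0.79) = 0.79
~(δ | (~β | α)) = 1 − 0.79 = 0.21
(γ & α) | ~(δ | (~β | α)) = max(a, b) on (0.79, 0.21) = 0.79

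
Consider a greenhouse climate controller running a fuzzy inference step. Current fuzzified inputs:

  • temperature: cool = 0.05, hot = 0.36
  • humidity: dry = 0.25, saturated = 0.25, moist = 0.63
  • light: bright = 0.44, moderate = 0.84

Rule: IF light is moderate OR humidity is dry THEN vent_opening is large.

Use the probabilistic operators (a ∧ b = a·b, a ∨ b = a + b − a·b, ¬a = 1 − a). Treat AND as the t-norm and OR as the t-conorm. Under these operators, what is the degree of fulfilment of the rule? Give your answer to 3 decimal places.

firing strength: moderate=0.84, dry=0.25; OR[a + b − a·b] → w = 0.8800

0.880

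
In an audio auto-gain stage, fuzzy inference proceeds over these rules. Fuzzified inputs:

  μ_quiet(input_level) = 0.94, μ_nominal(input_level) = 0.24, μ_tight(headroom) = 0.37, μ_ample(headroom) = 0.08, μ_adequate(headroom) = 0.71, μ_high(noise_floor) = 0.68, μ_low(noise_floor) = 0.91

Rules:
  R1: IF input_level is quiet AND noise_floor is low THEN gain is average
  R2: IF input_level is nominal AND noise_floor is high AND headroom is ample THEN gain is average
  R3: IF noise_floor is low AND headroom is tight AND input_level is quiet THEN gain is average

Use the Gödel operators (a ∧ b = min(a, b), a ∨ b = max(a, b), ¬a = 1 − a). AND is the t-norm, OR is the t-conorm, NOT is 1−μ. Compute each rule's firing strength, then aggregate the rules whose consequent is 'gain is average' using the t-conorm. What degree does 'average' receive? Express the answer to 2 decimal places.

R1: quiet=0.94, low=0.91; AND[min(a, b)] → w = 0.91
R2: nominal=0.24, high=0.68, ample=0.08; AND[min(a, b)] → w = 0.08
R3: low=0.91, tight=0.37, quiet=0.94; AND[min(a, b)] → w = 0.37
Rules with consequent 'average': {R1, R2, R3} → strengths 0.91, 0.08, 0.37
Aggregate via t-conorm [max(a, b)]: 0.91

0.91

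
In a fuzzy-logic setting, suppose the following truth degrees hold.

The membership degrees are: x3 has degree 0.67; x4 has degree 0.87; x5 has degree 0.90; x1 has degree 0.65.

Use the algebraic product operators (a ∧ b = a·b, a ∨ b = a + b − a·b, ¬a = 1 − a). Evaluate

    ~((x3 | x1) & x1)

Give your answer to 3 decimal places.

0.425

x3 | x1 = a + b − a·b on (0.6700, 0.6500) = 0.8845
(x3 | x1) & x1 = a·b on (0.8845, 0.6500) = 0.5749
~((x3 | x1) & x1) = 1 − 0.5749 = 0.4251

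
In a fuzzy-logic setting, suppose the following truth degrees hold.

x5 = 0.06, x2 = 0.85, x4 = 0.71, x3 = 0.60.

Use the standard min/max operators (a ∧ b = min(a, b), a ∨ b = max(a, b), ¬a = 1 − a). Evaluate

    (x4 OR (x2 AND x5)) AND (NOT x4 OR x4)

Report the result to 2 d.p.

x2 AND x5 = min(a, b) on (0.85, 0.06) = 0.06
x4 OR (x2 AND x5) = max(a, b) on (0.71, 0.06) = 0.71
NOT x4 = 1 − 0.71 = 0.29
NOT x4 OR x4 = max(a, b) on (0.29, 0.71) = 0.71
(x4 OR (x2 AND x5)) AND (NOT x4 OR x4) = min(a, b) on (0.71, 0.71) = 0.71

0.71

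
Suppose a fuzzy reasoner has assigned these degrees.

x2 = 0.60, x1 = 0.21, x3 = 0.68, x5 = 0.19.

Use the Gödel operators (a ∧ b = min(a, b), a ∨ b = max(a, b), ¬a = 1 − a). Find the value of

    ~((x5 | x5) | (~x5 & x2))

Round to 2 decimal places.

x5 | x5 = max(a, b) on (0.19, 0.19) = 0.19
~x5 = 1 − 0.19 = 0.81
~x5 & x2 = min(a, b) on (0.81, 0.60) = 0.60
(x5 | x5) | (~x5 & x2) = max(a, b) on (0.19, 0.60) = 0.60
~((x5 | x5) | (~x5 & x2)) = 1 − 0.60 = 0.40

0.40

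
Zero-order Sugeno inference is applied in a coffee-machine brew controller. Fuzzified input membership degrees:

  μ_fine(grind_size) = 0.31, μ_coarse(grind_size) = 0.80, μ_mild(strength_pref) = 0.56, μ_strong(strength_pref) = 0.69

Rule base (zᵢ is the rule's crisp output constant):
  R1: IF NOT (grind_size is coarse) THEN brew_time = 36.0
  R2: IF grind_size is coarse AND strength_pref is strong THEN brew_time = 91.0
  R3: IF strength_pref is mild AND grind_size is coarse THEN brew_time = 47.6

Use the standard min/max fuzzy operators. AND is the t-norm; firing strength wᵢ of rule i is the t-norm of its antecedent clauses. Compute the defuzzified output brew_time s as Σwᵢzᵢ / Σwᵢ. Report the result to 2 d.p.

R1 (z=36.0): ¬coarse=1−0.80=0.20 → w = 0.20
R2 (z=91.0): coarse=0.80, strong=0.69; AND[min(a, b)] → w = 0.69
R3 (z=47.6): mild=0.56, coarse=0.80; AND[min(a, b)] → w = 0.56
Weighted average = (0.20·36.0 + 0.69·91.0 + 0.56·47.6) / (0.20 + 0.69 + 0.56)
  = 96.6460 / 1.4500 = 66.65

66.65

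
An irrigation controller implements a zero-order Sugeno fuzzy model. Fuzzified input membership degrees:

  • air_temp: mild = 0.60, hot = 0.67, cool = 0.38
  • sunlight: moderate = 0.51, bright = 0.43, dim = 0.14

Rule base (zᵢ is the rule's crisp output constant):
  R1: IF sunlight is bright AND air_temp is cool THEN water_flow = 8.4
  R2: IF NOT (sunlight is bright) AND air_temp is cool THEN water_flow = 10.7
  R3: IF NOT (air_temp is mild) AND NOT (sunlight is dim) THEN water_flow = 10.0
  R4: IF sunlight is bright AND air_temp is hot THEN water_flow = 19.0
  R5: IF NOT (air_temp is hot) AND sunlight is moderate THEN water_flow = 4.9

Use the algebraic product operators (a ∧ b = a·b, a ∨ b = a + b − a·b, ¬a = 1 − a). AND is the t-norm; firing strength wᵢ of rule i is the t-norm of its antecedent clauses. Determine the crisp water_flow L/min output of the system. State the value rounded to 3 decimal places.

R1 (z=8.4): bright=0.43, cool=0.38; AND[a·b] → w = 0.1634
R2 (z=10.7): ¬bright=1−0.43=0.57, cool=0.38; AND[a·b] → w = 0.2166
R3 (z=10.0): ¬mild=1−0.60=0.40, ¬dim=1−0.14=0.86; AND[a·b] → w = 0.3440
R4 (z=19.0): bright=0.43, hot=0.67; AND[a·b] → w = 0.2881
R5 (z=4.9): ¬hot=1−0.67=0.33, moderate=0.51; AND[a·b] → w = 0.1683
Weighted average = (0.1634·8.4 + 0.2166·10.7 + 0.3440·10.0 + 0.2881·19.0 + 0.1683·4.9) / (0.1634 + 0.2166 + 0.3440 + 0.2881 + 0.1683)
  = 13.4288 / 1.1804 = 11.376

11.376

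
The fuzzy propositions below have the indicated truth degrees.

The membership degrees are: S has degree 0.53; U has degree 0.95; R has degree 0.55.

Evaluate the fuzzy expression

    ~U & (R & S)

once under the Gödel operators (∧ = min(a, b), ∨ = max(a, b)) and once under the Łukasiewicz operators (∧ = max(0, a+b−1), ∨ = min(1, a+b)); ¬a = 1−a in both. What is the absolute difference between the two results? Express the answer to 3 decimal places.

0.050

Under Gödel:
  ~U = 1 − 0.95 = 0.05
  R & S = min(a, b) on (0.55, 0.53) = 0.53
  ~U & (R & S) = min(a, b) on (0.05, 0.53) = 0.05
  → value = 0.0500
Under Łukasiewicz:
  ~U = 1 − 0.95 = 0.05
  R & S = max(0, a+b−1) on (0.55, 0.53) = 0.08
  ~U & (R & S) = max(0, a+b−1) on (0.05, 0.08) = 0.00
  → value = 0.0000
|0.0500 − 0.0000| = 0.050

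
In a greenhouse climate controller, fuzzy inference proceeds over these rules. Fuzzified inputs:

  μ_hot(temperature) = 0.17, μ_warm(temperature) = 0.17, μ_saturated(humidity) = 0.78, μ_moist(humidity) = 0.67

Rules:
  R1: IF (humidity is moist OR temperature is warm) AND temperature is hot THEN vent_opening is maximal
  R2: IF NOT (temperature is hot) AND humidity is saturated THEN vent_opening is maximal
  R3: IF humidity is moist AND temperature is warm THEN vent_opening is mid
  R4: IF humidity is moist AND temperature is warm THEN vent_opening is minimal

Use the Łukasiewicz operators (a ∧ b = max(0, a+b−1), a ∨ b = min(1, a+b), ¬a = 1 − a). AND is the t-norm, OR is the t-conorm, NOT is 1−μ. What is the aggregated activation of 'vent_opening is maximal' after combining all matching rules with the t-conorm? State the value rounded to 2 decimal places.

R1: (moist=0.67 OR warm=0.17) = 0.84; AND[max(0, a+b−1)] with hot=0.17 → w = 0.01
R2: ¬hot=1−0.17=0.83, saturated=0.78; AND[max(0, a+b−1)] → w = 0.61
R3: moist=0.67, warm=0.17; AND[max(0, a+b−1)] → w = 0.00
R4: moist=0.67, warm=0.17; AND[max(0, a+b−1)] → w = 0.00
Rules with consequent 'maximal': {R1, R2} → strengths 0.01, 0.61
Aggregate via t-conorm [min(1, a+b)]: 0.62

0.62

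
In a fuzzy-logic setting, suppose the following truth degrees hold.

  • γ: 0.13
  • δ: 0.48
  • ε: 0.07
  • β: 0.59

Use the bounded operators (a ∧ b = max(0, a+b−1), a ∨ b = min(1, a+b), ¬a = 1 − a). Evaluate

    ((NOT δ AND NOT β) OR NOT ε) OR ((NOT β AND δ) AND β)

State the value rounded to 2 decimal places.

0.93

NOT δ = 1 − 0.48 = 0.52
NOT β = 1 − 0.59 = 0.41
NOT δ AND NOT β = max(0, a+b−1) on (0.52, 0.41) = 0.00
NOT ε = 1 − 0.07 = 0.93
(NOT δ AND NOT β) OR NOT ε = min(1, a+b) on (0.00, 0.93) = 0.93
NOT β = 1 − 0.59 = 0.41
NOT β AND δ = max(0, a+b−1) on (0.41, 0.48) = 0.00
(NOT β AND δ) AND β = max(0, a+b−1) on (0.00, 0.59) = 0.00
((NOT δ AND NOT β) OR NOT ε) OR ((NOT β AND δ) AND β) = min(1, a+b) on (0.93, 0.00) = 0.93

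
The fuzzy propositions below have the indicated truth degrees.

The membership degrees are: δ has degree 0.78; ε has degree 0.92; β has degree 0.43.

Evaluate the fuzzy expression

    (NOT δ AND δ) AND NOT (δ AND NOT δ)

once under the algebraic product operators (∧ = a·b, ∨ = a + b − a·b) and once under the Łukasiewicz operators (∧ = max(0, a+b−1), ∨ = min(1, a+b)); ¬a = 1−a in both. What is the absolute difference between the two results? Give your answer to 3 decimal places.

0.142

Under algebraic product:
  NOT δ = 1 − 0.7800 = 0.2200
  NOT δ AND δ = a·b on (0.2200, 0.7800) = 0.1716
  NOT δ = 1 − 0.7800 = 0.2200
  δ AND NOT δ = a·b on (0.7800, 0.2200) = 0.1716
  NOT (δ AND NOT δ) = 1 − 0.1716 = 0.8284
  (NOT δ AND δ) AND NOT (δ AND NOT δ) = a·b on (0.1716, 0.8284) = 0.1422
  → value = 0.1422
Under Łukasiewicz:
  NOT δ = 1 − 0.78 = 0.22
  NOT δ AND δ = max(0, a+b−1) on (0.22, 0.78) = 0.00
  NOT δ = 1 − 0.78 = 0.22
  δ AND NOT δ = max(0, a+b−1) on (0.78, 0.22) = 0.00
  NOT (δ AND NOT δ) = 1 − 0.00 = 1.00
  (NOT δ AND δ) AND NOT (δ AND NOT δ) = max(0, a+b−1) on (0.00, 1.00) = 0.00
  → value = 0.0000
|0.1422 − 0.0000| = 0.142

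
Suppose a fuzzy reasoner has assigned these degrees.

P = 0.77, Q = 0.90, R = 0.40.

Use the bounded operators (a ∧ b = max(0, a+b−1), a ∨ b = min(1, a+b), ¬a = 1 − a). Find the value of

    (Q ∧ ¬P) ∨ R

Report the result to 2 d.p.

¬P = 1 − 0.77 = 0.23
Q ∧ ¬P = max(0, a+b−1) on (0.90, 0.23) = 0.13
(Q ∧ ¬P) ∨ R = min(1, a+b) on (0.13, 0.40) = 0.53

0.53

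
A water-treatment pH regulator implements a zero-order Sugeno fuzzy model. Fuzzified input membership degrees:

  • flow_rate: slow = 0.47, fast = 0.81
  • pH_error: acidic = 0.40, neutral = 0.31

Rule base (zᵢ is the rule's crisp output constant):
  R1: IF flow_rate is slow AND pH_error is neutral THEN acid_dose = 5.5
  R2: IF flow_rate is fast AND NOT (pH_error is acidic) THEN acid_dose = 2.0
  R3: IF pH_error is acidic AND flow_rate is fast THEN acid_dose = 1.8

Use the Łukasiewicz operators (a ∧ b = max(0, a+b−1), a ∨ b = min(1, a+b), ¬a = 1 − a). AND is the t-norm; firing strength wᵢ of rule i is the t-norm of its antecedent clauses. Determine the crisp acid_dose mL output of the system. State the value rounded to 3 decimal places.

R1 (z=5.5): slow=0.47, neutral=0.31; AND[max(0, a+b−1)] → w = 0.00
R2 (z=2.0): fast=0.81, ¬acidic=1−0.40=0.60; AND[max(0, a+b−1)] → w = 0.41
R3 (z=1.8): acidic=0.40, fast=0.81; AND[max(0, a+b−1)] → w = 0.21
Weighted average = (0.00·5.5 + 0.41·2.0 + 0.21·1.8) / (0.00 + 0.41 + 0.21)
  = 1.1980 / 0.6200 = 1.932

1.932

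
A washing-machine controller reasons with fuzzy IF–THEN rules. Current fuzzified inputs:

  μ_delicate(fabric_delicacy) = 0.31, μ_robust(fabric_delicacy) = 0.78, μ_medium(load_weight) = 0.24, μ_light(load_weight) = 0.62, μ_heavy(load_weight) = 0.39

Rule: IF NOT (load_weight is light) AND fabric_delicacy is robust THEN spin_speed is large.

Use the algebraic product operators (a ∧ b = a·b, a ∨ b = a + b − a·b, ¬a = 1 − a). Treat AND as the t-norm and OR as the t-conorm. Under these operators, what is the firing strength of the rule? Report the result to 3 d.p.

firing strength: ¬light=1−0.62=0.38, robust=0.78; AND[a·b] → w = 0.2964

0.296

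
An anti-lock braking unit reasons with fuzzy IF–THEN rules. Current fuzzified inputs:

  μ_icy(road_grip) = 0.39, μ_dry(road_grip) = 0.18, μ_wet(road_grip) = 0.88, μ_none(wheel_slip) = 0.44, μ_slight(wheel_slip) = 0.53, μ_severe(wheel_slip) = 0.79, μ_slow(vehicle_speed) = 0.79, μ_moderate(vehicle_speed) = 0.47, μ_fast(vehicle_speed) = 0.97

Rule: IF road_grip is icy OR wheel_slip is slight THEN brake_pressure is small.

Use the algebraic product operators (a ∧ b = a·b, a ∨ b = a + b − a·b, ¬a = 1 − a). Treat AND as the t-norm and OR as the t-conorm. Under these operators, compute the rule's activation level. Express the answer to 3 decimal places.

firing strength: icy=0.39, slight=0.53; OR[a + b − a·b] → w = 0.7133

0.713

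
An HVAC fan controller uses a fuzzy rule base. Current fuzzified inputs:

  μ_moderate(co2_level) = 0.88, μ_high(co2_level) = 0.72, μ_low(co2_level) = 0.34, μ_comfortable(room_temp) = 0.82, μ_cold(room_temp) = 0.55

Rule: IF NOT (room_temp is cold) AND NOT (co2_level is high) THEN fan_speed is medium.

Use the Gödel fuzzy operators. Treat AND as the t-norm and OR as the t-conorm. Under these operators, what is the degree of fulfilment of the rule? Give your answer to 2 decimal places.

firing strength: ¬cold=1−0.55=0.45, ¬high=1−0.72=0.28; AND[min(a, b)] → w = 0.28

0.28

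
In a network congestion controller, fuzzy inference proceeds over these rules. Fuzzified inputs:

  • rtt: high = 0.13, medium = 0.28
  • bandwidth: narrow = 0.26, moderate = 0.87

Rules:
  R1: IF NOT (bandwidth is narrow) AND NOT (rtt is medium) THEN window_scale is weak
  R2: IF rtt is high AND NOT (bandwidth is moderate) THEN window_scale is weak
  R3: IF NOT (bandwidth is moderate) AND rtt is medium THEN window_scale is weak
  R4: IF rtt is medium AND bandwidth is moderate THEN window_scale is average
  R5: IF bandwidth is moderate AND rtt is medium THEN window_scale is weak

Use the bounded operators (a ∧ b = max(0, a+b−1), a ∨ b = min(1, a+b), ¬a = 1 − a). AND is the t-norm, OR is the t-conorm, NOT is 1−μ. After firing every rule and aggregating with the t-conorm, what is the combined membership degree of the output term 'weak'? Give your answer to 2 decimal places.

R1: ¬narrow=1−0.26=0.74, ¬medium=1−0.28=0.72; AND[max(0, a+b−1)] → w = 0.46
R2: high=0.13, ¬moderate=1−0.87=0.13; AND[max(0, a+b−1)] → w = 0.00
R3: ¬moderate=1−0.87=0.13, medium=0.28; AND[max(0, a+b−1)] → w = 0.00
R4: medium=0.28, moderate=0.87; AND[max(0, a+b−1)] → w = 0.15
R5: moderate=0.87, medium=0.28; AND[max(0, a+b−1)] → w = 0.15
Rules with consequent 'weak': {R1, R2, R3, R5} → strengths 0.46, 0.00, 0.00, 0.15
Aggregate via t-conorm [min(1, a+b)]: 0.61

0.61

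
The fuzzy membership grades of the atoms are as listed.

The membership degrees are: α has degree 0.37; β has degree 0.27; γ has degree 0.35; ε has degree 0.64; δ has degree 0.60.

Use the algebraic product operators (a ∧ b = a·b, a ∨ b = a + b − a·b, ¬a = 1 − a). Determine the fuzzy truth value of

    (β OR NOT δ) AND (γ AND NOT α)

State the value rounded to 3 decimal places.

NOT δ = 1 − 0.6000 = 0.4000
β OR NOT δ = a + b − a·b on (0.2700, 0.4000) = 0.5620
NOT α = 1 − 0.3700 = 0.6300
γ AND NOT α = a·b on (0.3500, 0.6300) = 0.2205
(β OR NOT δ) AND (γ AND NOT α) = a·b on (0.5620, 0.2205) = 0.1239

0.124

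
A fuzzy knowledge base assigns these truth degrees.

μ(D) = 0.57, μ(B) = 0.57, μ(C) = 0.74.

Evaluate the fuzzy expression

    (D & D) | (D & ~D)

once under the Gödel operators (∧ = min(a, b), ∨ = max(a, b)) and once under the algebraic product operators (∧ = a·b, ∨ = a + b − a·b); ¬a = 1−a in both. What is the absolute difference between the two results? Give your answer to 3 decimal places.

Under Gödel:
  D & D = min(a, b) on (0.57, 0.57) = 0.57
  ~D = 1 − 0.57 = 0.43
  D & ~D = min(a, b) on (0.57, 0.43) = 0.43
  (D & D) | (D & ~D) = max(a, b) on (0.57, 0.43) = 0.57
  → value = 0.5700
Under algebraic product:
  D & D = a·b on (0.5700, 0.5700) = 0.3249
  ~D = 1 − 0.5700 = 0.4300
  D & ~D = a·b on (0.5700, 0.4300) = 0.2451
  (D & D) | (D & ~D) = a + b − a·b on (0.3249, 0.2451) = 0.4904
  → value = 0.4904
|0.5700 − 0.4904| = 0.080

0.080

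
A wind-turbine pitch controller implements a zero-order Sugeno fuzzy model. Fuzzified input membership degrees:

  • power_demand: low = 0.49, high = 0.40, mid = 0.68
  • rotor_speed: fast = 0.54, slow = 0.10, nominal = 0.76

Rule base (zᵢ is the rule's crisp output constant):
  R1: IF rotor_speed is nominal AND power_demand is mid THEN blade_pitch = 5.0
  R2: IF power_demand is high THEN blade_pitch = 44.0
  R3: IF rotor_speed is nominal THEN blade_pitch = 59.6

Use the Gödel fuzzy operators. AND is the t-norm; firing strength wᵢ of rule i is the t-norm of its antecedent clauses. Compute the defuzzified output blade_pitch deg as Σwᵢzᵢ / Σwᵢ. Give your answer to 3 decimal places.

R1 (z=5.0): nominal=0.76, mid=0.68; AND[min(a, b)] → w = 0.68
R2 (z=44.0): high=0.40 → w = 0.40
R3 (z=59.6): nominal=0.76 → w = 0.76
Weighted average = (0.68·5.0 + 0.40·44.0 + 0.76·59.6) / (0.68 + 0.40 + 0.76)
  = 66.2960 / 1.8400 = 36.030

36.030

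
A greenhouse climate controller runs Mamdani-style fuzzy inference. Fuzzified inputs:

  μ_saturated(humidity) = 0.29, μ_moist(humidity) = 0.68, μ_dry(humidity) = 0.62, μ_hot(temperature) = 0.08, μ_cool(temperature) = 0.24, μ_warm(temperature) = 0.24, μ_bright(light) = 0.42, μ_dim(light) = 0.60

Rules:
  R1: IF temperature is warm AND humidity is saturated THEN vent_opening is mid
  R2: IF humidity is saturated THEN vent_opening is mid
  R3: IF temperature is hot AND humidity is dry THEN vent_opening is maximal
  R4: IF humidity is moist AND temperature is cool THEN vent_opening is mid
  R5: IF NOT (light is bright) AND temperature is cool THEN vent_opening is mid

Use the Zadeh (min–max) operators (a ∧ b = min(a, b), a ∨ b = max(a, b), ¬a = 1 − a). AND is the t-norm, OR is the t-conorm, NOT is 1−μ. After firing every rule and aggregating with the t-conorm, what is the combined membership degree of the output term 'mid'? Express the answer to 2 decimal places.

0.29

R1: warm=0.24, saturated=0.29; AND[min(a, b)] → w = 0.24
R2: saturated=0.29 → w = 0.29
R3: hot=0.08, dry=0.62; AND[min(a, b)] → w = 0.08
R4: moist=0.68, cool=0.24; AND[min(a, b)] → w = 0.24
R5: ¬bright=1−0.42=0.58, cool=0.24; AND[min(a, b)] → w = 0.24
Rules with consequent 'mid': {R1, R2, R4, R5} → strengths 0.24, 0.29, 0.24, 0.24
Aggregate via t-conorm [max(a, b)]: 0.29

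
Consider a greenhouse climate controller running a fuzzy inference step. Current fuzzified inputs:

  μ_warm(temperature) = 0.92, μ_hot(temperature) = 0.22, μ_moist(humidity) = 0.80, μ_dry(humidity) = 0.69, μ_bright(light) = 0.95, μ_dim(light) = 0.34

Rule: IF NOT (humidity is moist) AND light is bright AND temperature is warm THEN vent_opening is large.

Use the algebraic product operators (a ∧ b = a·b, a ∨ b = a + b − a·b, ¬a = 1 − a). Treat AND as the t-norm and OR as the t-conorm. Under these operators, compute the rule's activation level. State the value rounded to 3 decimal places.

0.175

firing strength: ¬moist=1−0.80=0.20, bright=0.95, warm=0.92; AND[a·b] → w = 0.1748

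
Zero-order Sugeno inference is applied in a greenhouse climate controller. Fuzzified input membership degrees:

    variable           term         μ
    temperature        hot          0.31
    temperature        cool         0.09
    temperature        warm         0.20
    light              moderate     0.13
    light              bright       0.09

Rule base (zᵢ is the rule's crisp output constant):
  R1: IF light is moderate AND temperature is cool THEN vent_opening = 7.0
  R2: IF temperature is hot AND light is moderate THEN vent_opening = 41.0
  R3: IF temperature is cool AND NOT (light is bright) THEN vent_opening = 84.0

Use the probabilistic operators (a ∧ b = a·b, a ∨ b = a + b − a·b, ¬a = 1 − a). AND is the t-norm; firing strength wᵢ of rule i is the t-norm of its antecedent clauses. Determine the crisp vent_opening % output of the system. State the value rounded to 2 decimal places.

64.33

R1 (z=7.0): moderate=0.13, cool=0.09; AND[a·b] → w = 0.0117
R2 (z=41.0): hot=0.31, moderate=0.13; AND[a·b] → w = 0.0403
R3 (z=84.0): cool=0.09, ¬bright=1−0.09=0.91; AND[a·b] → w = 0.0819
Weighted average = (0.0117·7.0 + 0.0403·41.0 + 0.0819·84.0) / (0.0117 + 0.0403 + 0.0819)
  = 8.6138 / 0.1339 = 64.33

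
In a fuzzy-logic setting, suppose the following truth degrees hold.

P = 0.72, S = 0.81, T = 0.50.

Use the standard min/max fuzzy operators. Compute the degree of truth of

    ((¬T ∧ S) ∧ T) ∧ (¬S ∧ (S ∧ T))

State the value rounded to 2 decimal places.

0.19

¬T = 1 − 0.50 = 0.50
¬T ∧ S = min(a, b) on (0.50, 0.81) = 0.50
(¬T ∧ S) ∧ T = min(a, b) on (0.50, 0.50) = 0.50
¬S = 1 − 0.81 = 0.19
S ∧ T = min(a, b) on (0.81, 0.50) = 0.50
¬S ∧ (S ∧ T) = min(a, b) on (0.19, 0.50) = 0.19
((¬T ∧ S) ∧ T) ∧ (¬S ∧ (S ∧ T)) = min(a, b) on (0.50, 0.19) = 0.19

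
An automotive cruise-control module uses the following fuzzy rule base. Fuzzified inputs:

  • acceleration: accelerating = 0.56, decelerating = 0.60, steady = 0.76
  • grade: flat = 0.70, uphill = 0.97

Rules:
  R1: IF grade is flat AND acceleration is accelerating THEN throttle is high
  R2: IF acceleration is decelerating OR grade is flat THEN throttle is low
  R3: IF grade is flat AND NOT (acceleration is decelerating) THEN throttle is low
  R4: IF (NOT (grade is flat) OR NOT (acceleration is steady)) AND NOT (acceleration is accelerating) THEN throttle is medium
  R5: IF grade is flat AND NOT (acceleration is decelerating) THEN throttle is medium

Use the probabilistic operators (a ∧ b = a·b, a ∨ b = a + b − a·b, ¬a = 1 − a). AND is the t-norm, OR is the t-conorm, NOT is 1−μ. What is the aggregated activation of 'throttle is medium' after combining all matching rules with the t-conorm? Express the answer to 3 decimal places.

R1: flat=0.70, accelerating=0.56; AND[a·b] → w = 0.3920
R2: decelerating=0.60, flat=0.70; OR[a + b − a·b] → w = 0.8800
R3: flat=0.70, ¬decelerating=1−0.60=0.40; AND[a·b] → w = 0.2800
R4: (¬flat=1−0.70=0.30 OR ¬steady=1−0.76=0.24) = 0.4680; AND[a·b] with ¬accelerating=1−0.56=0.44 → w = 0.2059
R5: flat=0.70, ¬decelerating=1−0.60=0.40; AND[a·b] → w = 0.2800
Rules with consequent 'medium': {R4, R5} → strengths 0.2059, 0.2800
Aggregate via t-conorm [a + b − a·b]: 0.4283

0.428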